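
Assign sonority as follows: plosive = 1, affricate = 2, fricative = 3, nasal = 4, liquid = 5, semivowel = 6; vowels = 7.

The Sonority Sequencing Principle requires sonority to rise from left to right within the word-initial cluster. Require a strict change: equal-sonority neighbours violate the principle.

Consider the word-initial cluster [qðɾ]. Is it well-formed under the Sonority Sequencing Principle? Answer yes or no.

yes

/q/: plosive = 1.
/ð/: fricative = 3.
/ɾ/: liquid = 5.
The profile 1-3-5 strictly rises, so the word-initial cluster satisfies the SSP.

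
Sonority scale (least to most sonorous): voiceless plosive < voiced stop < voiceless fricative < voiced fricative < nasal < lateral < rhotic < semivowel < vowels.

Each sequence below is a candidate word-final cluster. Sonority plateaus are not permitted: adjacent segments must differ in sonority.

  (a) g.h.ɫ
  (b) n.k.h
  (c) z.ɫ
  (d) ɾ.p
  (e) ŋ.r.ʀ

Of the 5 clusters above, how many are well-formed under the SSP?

1

(a) g.h.ɫ: profile 2-3-6 — violates.
(b) n.k.h: profile 5-1-3 — violates.
(c) z.ɫ: profile 4-6 — violates.
(d) ɾ.p: profile 7-1 — obeys.
(e) ŋ.r.ʀ: profile 5-7-7 — violates.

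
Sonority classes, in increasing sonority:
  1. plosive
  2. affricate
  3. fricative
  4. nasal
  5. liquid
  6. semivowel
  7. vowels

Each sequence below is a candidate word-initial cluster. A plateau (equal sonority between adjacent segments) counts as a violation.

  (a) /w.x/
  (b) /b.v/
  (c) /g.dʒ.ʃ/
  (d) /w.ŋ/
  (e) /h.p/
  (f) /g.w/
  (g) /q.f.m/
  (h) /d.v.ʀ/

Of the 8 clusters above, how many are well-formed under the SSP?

(a) sonority 6-3: ill-formed.
(b) sonority 1-3: well-formed.
(c) sonority 1-2-3: well-formed.
(d) sonority 6-4: ill-formed.
(e) sonority 3-1: ill-formed.
(f) sonority 1-6: well-formed.
(g) sonority 1-3-4: well-formed.
(h) sonority 1-3-5: well-formed.

5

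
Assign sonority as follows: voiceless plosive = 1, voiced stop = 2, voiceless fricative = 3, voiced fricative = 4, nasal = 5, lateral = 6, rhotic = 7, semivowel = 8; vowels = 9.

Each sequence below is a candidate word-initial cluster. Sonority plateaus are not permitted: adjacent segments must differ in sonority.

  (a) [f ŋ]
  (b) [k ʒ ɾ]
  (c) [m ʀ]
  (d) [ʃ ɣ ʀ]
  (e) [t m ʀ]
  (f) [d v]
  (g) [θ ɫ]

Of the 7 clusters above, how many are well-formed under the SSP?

7

(a) 3-5 → obeys
(b) 1-4-7 → obeys
(c) 5-7 → obeys
(d) 3-4-7 → obeys
(e) 1-5-7 → obeys
(f) 2-4 → obeys
(g) 3-6 → obeys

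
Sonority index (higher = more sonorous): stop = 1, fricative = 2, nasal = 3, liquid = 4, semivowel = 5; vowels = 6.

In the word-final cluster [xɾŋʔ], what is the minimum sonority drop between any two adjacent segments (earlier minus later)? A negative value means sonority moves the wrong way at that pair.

/x/ is a fricative (sonority 2).
/ɾ/ is a liquid (sonority 4).
/ŋ/ is a nasal (sonority 3).
/ʔ/ is a stop (sonority 1).
/x/→/ɾ/: change -2.
/ɾ/→/ŋ/: change +1.
/ŋ/→/ʔ/: change +2.
Minimum = -2.

-2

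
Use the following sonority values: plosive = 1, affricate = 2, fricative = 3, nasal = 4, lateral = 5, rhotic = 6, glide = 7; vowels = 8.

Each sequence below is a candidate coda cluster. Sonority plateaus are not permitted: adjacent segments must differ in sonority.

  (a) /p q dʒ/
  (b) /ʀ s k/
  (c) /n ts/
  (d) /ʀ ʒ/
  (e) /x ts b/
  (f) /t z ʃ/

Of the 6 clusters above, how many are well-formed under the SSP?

(a) 1-1-2 → violates
(b) 6-3-1 → obeys
(c) 4-2 → obeys
(d) 6-3 → obeys
(e) 3-2-1 → obeys
(f) 1-3-3 → violates

4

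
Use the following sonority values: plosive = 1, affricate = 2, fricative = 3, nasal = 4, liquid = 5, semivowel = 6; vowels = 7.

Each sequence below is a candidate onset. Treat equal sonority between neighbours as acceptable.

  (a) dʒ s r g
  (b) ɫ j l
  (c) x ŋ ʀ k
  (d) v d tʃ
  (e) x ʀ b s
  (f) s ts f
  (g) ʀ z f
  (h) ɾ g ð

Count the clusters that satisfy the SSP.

(a) sonority 2-3-5-1: ill-formed.
(b) sonority 5-6-5: ill-formed.
(c) sonority 3-4-5-1: ill-formed.
(d) sonority 3-1-2: ill-formed.
(e) sonority 3-5-1-3: ill-formed.
(f) sonority 3-2-3: ill-formed.
(g) sonority 5-3-3: ill-formed.
(h) sonority 5-1-3: ill-formed.

0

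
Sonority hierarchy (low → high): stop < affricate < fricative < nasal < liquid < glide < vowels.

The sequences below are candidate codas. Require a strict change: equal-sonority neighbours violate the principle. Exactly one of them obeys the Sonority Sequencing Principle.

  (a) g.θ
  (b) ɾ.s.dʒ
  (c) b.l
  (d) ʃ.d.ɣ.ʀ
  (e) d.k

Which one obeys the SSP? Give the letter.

b

(a) g.θ: profile 1-3 — violates.
(b) ɾ.s.dʒ: profile 5-3-2 — obeys.
(c) b.l: profile 1-5 — violates.
(d) ʃ.d.ɣ.ʀ: profile 3-1-3-5 — violates.
(e) d.k: profile 1-1 — violates.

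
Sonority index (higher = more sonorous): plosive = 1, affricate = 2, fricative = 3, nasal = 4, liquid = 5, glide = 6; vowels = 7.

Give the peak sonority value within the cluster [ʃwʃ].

6

/ʃ/ — fricative, sonority 3.
/w/ — glide, sonority 6.
/ʃ/ — fricative, sonority 3.
The maximum is 6.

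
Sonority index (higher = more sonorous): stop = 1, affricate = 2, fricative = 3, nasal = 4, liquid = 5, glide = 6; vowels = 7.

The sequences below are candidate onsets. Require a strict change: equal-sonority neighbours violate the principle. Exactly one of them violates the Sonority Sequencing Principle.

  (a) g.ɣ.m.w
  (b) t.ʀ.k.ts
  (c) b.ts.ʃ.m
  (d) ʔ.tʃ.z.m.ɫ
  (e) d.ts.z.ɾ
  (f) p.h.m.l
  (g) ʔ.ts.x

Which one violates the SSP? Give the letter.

b

(a) 1-3-4-6 → obeys
(b) 1-5-1-2 → violates
(c) 1-2-3-4 → obeys
(d) 1-2-3-4-5 → obeys
(e) 1-2-3-5 → obeys
(f) 1-3-4-5 → obeys
(g) 1-2-3 → obeys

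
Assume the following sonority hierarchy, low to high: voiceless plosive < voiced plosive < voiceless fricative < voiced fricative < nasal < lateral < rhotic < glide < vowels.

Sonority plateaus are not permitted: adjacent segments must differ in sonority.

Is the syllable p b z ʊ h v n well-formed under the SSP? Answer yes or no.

Onset: /p/ is a voiceless plosive (sonority 1), /b/ is a voiced plosive (sonority 2), /z/ is a voiced fricative (sonority 4); then the nucleus /ʊ/ (sonority 9).
Onset profile 1-2-4-9 — rises to the nucleus.
Coda: /h/ is a voiceless fricative (sonority 3), /v/ is a voiced fricative (sonority 4), /n/ is a nasal (sonority 5).
Coda profile 9-3-4-5 — does not strictly fall throughout.

no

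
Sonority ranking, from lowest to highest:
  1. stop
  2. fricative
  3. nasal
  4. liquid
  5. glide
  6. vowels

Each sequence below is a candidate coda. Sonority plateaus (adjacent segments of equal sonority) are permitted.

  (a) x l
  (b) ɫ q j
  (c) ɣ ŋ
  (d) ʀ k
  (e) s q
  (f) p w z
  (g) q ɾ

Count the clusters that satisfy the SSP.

(a) x l: profile 2-4 — violates.
(b) ɫ q j: profile 4-1-5 — violates.
(c) ɣ ŋ: profile 2-3 — violates.
(d) ʀ k: profile 4-1 — obeys.
(e) s q: profile 2-1 — obeys.
(f) p w z: profile 1-5-2 — violates.
(g) q ɾ: profile 1-4 — violates.

2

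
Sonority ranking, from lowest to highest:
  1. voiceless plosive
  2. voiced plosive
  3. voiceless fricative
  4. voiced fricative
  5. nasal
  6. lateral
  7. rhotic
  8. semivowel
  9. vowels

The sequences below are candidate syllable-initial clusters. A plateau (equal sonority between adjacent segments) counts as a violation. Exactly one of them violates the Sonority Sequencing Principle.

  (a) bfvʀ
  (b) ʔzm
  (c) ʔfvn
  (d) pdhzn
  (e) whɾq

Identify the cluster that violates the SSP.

(a) sonority 2-3-4-7: well-formed.
(b) sonority 1-4-5: well-formed.
(c) sonority 1-3-4-5: well-formed.
(d) sonority 1-2-3-4-5: well-formed.
(e) sonority 8-3-7-1: ill-formed.

e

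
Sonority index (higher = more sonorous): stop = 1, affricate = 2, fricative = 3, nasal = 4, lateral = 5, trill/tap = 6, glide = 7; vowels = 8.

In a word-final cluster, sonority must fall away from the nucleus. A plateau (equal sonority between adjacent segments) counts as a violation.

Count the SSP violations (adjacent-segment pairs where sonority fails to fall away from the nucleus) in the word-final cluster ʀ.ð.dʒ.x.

/ʀ/: trill/tap = 6.
/ð/: fricative = 3.
/dʒ/: affricate = 2.
/x/: fricative = 3.
/ʀ/→/ð/: 6→3 (falls) — ok.
/ð/→/dʒ/: 3→2 (falls) — ok.
/dʒ/→/x/: 2→3 (does not fall) — violation.

1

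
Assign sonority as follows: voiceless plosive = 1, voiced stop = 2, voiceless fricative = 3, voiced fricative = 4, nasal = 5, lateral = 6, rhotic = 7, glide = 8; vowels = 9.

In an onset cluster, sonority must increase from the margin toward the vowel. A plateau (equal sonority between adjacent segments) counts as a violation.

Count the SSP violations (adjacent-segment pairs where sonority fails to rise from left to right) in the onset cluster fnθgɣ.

2

/f/: voiceless fricative = 3.
/n/: nasal = 5.
/θ/: voiceless fricative = 3.
/g/: voiced stop = 2.
/ɣ/: voiced fricative = 4.
/f/→/n/: 3→5 (rises) — ok.
/n/→/θ/: 5→3 (does not rise) — violation.
/θ/→/g/: 3→2 (does not rise) — violation.
/g/→/ɣ/: 2→4 (rises) — ok.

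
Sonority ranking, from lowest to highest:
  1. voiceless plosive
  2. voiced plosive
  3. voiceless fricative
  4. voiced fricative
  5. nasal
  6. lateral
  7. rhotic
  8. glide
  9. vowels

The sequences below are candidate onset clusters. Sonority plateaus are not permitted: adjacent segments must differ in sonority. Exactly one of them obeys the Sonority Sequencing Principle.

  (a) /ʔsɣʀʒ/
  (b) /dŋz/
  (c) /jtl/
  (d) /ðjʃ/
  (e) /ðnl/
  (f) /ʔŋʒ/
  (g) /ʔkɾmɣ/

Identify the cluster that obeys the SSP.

e

(a) sonority 1-3-4-7-4: ill-formed.
(b) sonority 2-5-4: ill-formed.
(c) sonority 8-1-6: ill-formed.
(d) sonority 4-8-3: ill-formed.
(e) sonority 4-5-6: well-formed.
(f) sonority 1-5-4: ill-formed.
(g) sonority 1-1-7-5-4: ill-formed.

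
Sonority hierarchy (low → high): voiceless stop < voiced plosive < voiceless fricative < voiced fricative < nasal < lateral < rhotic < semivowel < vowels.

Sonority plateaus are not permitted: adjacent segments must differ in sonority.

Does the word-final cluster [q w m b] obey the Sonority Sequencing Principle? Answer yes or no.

no

/q/ — voiceless stop, sonority 1.
/w/ — semivowel, sonority 8.
/m/ — nasal, sonority 5.
/b/ — voiced plosive, sonority 2.
The profile is 1-8-5-2. Between /q/ (1) and /w/ (8) sonority does not fall, so the cluster violates the SSP.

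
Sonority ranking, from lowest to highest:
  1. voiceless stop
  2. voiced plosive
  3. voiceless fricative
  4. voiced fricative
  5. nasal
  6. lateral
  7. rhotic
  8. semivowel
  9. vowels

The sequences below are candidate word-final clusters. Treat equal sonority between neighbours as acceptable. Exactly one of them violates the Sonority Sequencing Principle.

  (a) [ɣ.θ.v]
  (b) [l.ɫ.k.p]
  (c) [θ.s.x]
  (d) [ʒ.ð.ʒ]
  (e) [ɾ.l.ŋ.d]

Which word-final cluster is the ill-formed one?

(a) [ɣ.θ.v]: profile 4-3-4 — violates.
(b) [l.ɫ.k.p]: profile 6-6-1-1 — obeys.
(c) [θ.s.x]: profile 3-3-3 — obeys.
(d) [ʒ.ð.ʒ]: profile 4-4-4 — obeys.
(e) [ɾ.l.ŋ.d]: profile 7-6-5-2 — obeys.

a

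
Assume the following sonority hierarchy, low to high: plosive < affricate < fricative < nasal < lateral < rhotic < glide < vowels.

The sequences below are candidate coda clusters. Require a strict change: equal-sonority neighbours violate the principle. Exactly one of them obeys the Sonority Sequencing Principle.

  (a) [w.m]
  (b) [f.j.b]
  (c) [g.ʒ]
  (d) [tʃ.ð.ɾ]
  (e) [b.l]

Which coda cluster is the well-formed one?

(a) [w.m]: profile 7-4 — obeys.
(b) [f.j.b]: profile 3-7-1 — violates.
(c) [g.ʒ]: profile 1-3 — violates.
(d) [tʃ.ð.ɾ]: profile 2-3-6 — violates.
(e) [b.l]: profile 1-5 — violates.

a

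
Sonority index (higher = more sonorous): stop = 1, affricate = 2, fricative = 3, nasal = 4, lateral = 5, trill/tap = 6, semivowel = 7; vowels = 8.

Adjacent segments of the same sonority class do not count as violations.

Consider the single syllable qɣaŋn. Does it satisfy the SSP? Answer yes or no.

Onset: /q/ is a stop (sonority 1), /ɣ/ is a fricative (sonority 3); then the nucleus /a/ (sonority 8).
Onset profile 1-3-8 — rises to the nucleus.
Coda: /ŋ/ is a nasal (sonority 4), /n/ is a nasal (sonority 4).
Coda profile 8-4-4 — falls from the nucleus.

yes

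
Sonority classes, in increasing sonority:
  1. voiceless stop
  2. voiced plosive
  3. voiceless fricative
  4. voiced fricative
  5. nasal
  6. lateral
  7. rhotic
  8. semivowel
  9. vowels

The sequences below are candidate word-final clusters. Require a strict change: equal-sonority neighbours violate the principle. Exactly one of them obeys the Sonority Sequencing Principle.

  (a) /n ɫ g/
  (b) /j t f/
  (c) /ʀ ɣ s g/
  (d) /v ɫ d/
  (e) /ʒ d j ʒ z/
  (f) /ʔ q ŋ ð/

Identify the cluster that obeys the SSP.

c

(a) sonority 5-6-2: ill-formed.
(b) sonority 8-1-3: ill-formed.
(c) sonority 7-4-3-2: well-formed.
(d) sonority 4-6-2: ill-formed.
(e) sonority 4-2-8-4-4: ill-formed.
(f) sonority 1-1-5-4: ill-formed.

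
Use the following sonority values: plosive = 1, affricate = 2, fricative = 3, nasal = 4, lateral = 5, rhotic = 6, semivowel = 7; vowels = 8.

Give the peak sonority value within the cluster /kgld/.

5

/k/: plosive = 1.
/g/: plosive = 1.
/l/: lateral = 5.
/d/: plosive = 1.
The maximum is 5.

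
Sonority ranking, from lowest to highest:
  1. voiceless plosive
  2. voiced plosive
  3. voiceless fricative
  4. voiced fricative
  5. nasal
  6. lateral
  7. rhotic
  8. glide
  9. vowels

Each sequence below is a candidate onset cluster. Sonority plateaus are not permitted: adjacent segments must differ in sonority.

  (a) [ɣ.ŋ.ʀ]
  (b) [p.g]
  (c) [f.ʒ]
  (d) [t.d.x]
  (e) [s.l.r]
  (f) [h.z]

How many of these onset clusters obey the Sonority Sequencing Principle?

(a) sonority 4-5-7: well-formed.
(b) sonority 1-2: well-formed.
(c) sonority 3-4: well-formed.
(d) sonority 1-2-3: well-formed.
(e) sonority 3-6-7: well-formed.
(f) sonority 3-4: well-formed.

6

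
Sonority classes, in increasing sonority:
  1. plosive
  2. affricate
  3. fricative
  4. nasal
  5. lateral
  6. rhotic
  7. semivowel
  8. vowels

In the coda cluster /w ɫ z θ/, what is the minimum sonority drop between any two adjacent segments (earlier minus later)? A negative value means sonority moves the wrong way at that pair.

0

/w/ — semivowel, sonority 7.
/ɫ/ — lateral, sonority 5.
/z/ — fricative, sonority 3.
/θ/ — fricative, sonority 3.
/w/→/ɫ/: change +2.
/ɫ/→/z/: change +2.
/z/→/θ/: change +0.
Minimum = 0.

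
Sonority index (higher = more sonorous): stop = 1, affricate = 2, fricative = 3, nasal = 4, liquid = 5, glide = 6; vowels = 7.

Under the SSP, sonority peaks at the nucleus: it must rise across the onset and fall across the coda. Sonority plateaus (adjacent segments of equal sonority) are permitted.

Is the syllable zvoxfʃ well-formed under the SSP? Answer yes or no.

Onset: /z/ is a fricative (sonority 3), /v/ is a fricative (sonority 3); then the nucleus /o/ (sonority 7).
Onset profile 3-3-7 — rises to the nucleus.
Coda: /x/ is a fricative (sonority 3), /f/ is a fricative (sonority 3), /ʃ/ is a fricative (sonority 3).
Coda profile 7-3-3-3 — falls from the nucleus.

yes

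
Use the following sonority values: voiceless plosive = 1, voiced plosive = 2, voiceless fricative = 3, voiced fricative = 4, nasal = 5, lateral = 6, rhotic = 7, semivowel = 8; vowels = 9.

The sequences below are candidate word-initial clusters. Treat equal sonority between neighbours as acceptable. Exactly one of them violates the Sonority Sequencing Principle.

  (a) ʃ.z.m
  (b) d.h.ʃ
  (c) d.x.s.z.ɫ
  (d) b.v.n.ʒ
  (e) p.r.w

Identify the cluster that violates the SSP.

d

(a) ʃ.z.m: profile 3-4-5 — obeys.
(b) d.h.ʃ: profile 2-3-3 — obeys.
(c) d.x.s.z.ɫ: profile 2-3-3-4-6 — obeys.
(d) b.v.n.ʒ: profile 2-4-5-4 — violates.
(e) p.r.w: profile 1-7-8 — obeys.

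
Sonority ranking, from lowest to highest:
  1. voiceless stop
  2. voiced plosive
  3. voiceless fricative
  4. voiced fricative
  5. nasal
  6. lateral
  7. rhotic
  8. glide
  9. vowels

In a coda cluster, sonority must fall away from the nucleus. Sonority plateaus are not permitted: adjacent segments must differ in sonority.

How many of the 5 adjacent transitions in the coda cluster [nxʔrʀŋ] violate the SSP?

/n/ — nasal, sonority 5.
/x/ — voiceless fricative, sonority 3.
/ʔ/ — voiceless stop, sonority 1.
/r/ — rhotic, sonority 7.
/ʀ/ — rhotic, sonority 7.
/ŋ/ — nasal, sonority 5.
/n/→/x/: 5→3 (falls) — ok.
/x/→/ʔ/: 3→1 (falls) — ok.
/ʔ/→/r/: 1→7 (does not fall) — violation.
/r/→/ʀ/: 7→7 (plateau) — violation.
/ʀ/→/ŋ/: 7→5 (falls) — ok.

2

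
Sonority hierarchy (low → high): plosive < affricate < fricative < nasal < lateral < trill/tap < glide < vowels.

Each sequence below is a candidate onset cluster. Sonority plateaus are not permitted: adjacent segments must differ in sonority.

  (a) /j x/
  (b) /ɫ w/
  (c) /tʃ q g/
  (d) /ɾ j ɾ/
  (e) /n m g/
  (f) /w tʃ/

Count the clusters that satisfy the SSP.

1

(a) 7-3 → violates
(b) 5-7 → obeys
(c) 2-1-1 → violates
(d) 6-7-6 → violates
(e) 4-4-1 → violates
(f) 7-2 → violates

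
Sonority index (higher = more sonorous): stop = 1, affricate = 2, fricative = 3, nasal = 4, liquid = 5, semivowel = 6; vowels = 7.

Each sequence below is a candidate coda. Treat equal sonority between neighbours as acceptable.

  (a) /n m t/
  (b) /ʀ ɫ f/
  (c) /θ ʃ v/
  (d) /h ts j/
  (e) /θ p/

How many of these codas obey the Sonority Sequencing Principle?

(a) 4-4-1 → obeys
(b) 5-5-3 → obeys
(c) 3-3-3 → obeys
(d) 3-2-6 → violates
(e) 3-1 → obeys

4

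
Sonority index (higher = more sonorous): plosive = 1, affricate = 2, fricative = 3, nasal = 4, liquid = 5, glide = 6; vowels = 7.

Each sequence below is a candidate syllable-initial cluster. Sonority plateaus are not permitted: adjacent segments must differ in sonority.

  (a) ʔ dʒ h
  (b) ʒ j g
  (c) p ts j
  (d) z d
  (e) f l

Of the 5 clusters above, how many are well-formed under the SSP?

(a) 1-2-3 → obeys
(b) 3-6-1 → violates
(c) 1-2-6 → obeys
(d) 3-1 → violates
(e) 3-5 → obeys

3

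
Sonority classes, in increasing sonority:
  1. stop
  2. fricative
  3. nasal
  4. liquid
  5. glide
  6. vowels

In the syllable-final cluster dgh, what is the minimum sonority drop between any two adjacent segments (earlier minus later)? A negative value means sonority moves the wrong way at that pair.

-1

/d/ — stop, sonority 1.
/g/ — stop, sonority 1.
/h/ — fricative, sonority 2.
/d/→/g/: change +0.
/g/→/h/: change -1.
Minimum = -1.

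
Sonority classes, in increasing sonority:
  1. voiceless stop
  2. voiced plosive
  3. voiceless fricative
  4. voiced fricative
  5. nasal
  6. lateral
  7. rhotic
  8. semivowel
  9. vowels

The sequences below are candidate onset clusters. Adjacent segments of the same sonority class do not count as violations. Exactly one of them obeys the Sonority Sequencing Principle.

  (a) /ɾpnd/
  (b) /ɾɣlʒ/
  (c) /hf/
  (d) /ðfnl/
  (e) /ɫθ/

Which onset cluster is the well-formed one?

c

(a) 7-1-5-2 → violates
(b) 7-4-6-4 → violates
(c) 3-3 → obeys
(d) 4-3-5-6 → violates
(e) 6-3 → violates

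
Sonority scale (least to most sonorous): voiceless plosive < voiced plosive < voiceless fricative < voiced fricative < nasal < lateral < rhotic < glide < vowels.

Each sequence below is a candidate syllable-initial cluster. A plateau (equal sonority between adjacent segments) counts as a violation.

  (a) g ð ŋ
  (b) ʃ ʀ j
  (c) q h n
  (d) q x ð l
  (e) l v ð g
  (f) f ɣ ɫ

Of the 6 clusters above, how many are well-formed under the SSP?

(a) sonority 2-4-5: well-formed.
(b) sonority 3-7-8: well-formed.
(c) sonority 1-3-5: well-formed.
(d) sonority 1-3-4-6: well-formed.
(e) sonority 6-4-4-2: ill-formed.
(f) sonority 3-4-6: well-formed.

5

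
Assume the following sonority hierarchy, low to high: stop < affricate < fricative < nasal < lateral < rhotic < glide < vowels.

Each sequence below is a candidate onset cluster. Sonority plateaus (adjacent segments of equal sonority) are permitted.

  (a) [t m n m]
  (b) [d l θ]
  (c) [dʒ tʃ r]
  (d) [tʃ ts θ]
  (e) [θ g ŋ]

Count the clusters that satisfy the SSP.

(a) sonority 1-4-4-4: well-formed.
(b) sonority 1-5-3: ill-formed.
(c) sonority 2-2-6: well-formed.
(d) sonority 2-2-3: well-formed.
(e) sonority 3-1-4: ill-formed.

3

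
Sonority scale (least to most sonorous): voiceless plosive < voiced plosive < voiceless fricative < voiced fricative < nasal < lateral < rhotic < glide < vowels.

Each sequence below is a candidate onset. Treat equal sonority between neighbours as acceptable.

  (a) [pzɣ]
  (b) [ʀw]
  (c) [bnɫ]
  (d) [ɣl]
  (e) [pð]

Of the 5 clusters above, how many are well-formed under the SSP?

(a) 1-4-4 → obeys
(b) 7-8 → obeys
(c) 2-5-6 → obeys
(d) 4-6 → obeys
(e) 1-4 → obeys

5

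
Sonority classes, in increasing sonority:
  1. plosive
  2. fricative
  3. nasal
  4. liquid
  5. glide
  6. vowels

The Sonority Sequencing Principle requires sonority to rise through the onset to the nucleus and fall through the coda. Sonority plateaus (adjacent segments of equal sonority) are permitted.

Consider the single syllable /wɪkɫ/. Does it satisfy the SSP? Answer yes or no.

no

Onset: /w/ is a glide (sonority 5); then the nucleus /ɪ/ (sonority 6).
Onset profile 5-6 — rises to the nucleus.
Coda: /k/ is a plosive (sonority 1), /ɫ/ is a liquid (sonority 4).
Coda profile 6-1-4 — does not fall throughout.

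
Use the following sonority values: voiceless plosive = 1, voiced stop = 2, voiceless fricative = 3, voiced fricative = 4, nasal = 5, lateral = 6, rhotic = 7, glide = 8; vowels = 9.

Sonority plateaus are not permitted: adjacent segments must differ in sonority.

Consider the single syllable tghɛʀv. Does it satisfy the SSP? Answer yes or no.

Onset: /t/ is a voiceless plosive (sonority 1), /g/ is a voiced stop (sonority 2), /h/ is a voiceless fricative (sonority 3); then the nucleus /ɛ/ (sonority 9).
Onset profile 1-2-3-9 — rises to the nucleus.
Coda: /ʀ/ is a rhotic (sonority 7), /v/ is a voiced fricative (sonority 4).
Coda profile 9-7-4 — falls from the nucleus.

yes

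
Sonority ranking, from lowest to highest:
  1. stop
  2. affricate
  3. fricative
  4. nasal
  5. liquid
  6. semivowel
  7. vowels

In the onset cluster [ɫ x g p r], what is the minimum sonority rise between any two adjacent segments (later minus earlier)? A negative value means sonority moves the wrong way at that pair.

-2

/ɫ/ — liquid, sonority 5.
/x/ — fricative, sonority 3.
/g/ — stop, sonority 1.
/p/ — stop, sonority 1.
/r/ — liquid, sonority 5.
/ɫ/→/x/: change -2.
/x/→/g/: change -2.
/g/→/p/: change +0.
/p/→/r/: change +4.
Minimum = -2.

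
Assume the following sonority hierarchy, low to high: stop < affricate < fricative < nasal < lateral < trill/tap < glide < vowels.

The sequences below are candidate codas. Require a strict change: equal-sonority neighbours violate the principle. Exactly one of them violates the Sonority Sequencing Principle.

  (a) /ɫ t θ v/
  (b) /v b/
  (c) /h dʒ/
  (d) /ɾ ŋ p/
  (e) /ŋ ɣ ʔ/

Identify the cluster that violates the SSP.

(a) sonority 5-1-3-3: ill-formed.
(b) sonority 3-1: well-formed.
(c) sonority 3-2: well-formed.
(d) sonority 6-4-1: well-formed.
(e) sonority 4-3-1: well-formed.

a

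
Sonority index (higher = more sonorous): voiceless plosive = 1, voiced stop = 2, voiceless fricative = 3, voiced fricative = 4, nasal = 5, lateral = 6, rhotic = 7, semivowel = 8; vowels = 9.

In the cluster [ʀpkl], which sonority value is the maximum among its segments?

7

/ʀ/: rhotic = 7.
/p/: voiceless plosive = 1.
/k/: voiceless plosive = 1.
/l/: lateral = 6.
The maximum is 7.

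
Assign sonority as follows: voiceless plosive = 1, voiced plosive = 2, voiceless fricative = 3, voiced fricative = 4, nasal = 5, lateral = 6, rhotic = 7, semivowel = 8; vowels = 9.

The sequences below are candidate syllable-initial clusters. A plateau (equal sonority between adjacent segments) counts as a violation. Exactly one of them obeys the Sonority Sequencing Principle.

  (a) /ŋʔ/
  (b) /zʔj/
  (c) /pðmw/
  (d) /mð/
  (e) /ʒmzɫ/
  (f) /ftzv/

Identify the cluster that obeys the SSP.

(a) sonority 5-1: ill-formed.
(b) sonority 4-1-8: ill-formed.
(c) sonority 1-4-5-8: well-formed.
(d) sonority 5-4: ill-formed.
(e) sonority 4-5-4-6: ill-formed.
(f) sonority 3-1-4-4: ill-formed.

c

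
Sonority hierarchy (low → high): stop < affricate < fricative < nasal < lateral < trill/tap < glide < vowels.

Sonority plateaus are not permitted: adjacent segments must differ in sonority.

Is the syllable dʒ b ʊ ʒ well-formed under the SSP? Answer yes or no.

Onset: /dʒ/ is an affricate (sonority 2), /b/ is a stop (sonority 1); then the nucleus /ʊ/ (sonority 8).
Onset profile 2-1-8 — does not strictly rise throughout.
Coda: /ʒ/ is a fricative (sonority 3).
Coda profile 8-3 — falls from the nucleus.

no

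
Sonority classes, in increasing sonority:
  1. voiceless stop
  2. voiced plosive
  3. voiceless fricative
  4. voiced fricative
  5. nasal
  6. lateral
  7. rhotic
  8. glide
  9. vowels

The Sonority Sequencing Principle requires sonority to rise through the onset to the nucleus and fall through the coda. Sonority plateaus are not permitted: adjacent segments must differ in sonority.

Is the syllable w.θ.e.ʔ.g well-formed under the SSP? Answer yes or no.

no

Onset: /w/ is a glide (sonority 8), /θ/ is a voiceless fricative (sonority 3); then the nucleus /e/ (sonority 9).
Onset profile 8-3-9 — does not strictly rise throughout.
Coda: /ʔ/ is a voiceless stop (sonority 1), /g/ is a voiced plosive (sonority 2).
Coda profile 9-1-2 — does not strictly fall throughout.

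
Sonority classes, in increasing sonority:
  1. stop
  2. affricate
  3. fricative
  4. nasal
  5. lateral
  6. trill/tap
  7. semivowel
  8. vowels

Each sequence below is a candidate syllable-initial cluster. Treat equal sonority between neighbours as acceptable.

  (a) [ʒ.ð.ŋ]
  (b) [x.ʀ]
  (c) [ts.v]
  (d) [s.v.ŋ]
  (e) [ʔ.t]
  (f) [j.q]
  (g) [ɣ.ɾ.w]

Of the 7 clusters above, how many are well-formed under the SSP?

6

(a) [ʒ.ð.ŋ]: profile 3-3-4 — obeys.
(b) [x.ʀ]: profile 3-6 — obeys.
(c) [ts.v]: profile 2-3 — obeys.
(d) [s.v.ŋ]: profile 3-3-4 — obeys.
(e) [ʔ.t]: profile 1-1 — obeys.
(f) [j.q]: profile 7-1 — violates.
(g) [ɣ.ɾ.w]: profile 3-6-7 — obeys.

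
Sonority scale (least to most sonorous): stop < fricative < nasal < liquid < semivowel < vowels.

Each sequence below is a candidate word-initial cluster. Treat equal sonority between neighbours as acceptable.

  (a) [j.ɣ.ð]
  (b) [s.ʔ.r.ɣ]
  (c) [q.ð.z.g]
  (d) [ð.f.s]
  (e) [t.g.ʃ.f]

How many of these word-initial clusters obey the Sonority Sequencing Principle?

(a) sonority 5-2-2: ill-formed.
(b) sonority 2-1-4-2: ill-formed.
(c) sonority 1-2-2-1: ill-formed.
(d) sonority 2-2-2: well-formed.
(e) sonority 1-1-2-2: well-formed.

2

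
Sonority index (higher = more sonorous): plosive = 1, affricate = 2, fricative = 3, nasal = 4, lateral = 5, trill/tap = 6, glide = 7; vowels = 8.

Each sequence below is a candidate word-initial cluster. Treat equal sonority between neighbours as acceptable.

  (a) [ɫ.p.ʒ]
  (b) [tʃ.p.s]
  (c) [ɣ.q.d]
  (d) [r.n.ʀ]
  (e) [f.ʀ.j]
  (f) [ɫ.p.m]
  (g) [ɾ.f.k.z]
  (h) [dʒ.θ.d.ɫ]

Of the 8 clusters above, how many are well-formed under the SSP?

1

(a) 5-1-3 → violates
(b) 2-1-3 → violates
(c) 3-1-1 → violates
(d) 6-4-6 → violates
(e) 3-6-7 → obeys
(f) 5-1-4 → violates
(g) 6-3-1-3 → violates
(h) 2-3-1-5 → violates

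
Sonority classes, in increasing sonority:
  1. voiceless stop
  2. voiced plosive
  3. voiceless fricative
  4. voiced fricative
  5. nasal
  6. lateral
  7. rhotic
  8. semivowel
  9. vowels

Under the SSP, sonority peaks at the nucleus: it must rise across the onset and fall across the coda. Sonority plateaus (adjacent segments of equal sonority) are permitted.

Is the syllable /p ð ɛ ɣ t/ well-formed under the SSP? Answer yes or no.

yes

Onset: /p/ is a voiceless stop (sonority 1), /ð/ is a voiced fricative (sonority 4); then the nucleus /ɛ/ (sonority 9).
Onset profile 1-4-9 — rises to the nucleus.
Coda: /ɣ/ is a voiced fricative (sonority 4), /t/ is a voiceless stop (sonority 1).
Coda profile 9-4-1 — falls from the nucleus.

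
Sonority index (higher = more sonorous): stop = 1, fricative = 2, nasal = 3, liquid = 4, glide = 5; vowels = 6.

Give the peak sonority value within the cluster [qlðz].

/q/ is a stop (sonority 1).
/l/ is a liquid (sonority 4).
/ð/ is a fricative (sonority 2).
/z/ is a fricative (sonority 2).
The maximum is 4.

4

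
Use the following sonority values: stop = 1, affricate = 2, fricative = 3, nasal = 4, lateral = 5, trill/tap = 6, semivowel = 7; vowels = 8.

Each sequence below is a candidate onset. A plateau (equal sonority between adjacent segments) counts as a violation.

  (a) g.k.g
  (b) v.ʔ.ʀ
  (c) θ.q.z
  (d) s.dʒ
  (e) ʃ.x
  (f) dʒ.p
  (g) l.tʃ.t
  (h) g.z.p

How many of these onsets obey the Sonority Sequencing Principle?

(a) g.k.g: profile 1-1-1 — violates.
(b) v.ʔ.ʀ: profile 3-1-6 — violates.
(c) θ.q.z: profile 3-1-3 — violates.
(d) s.dʒ: profile 3-2 — violates.
(e) ʃ.x: profile 3-3 — violates.
(f) dʒ.p: profile 2-1 — violates.
(g) l.tʃ.t: profile 5-2-1 — violates.
(h) g.z.p: profile 1-3-1 — violates.

0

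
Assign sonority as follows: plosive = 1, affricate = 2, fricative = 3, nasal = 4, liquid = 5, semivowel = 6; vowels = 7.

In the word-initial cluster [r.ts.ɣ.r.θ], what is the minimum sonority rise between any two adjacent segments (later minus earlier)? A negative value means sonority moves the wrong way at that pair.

/r/ — liquid, sonority 5.
/ts/ — affricate, sonority 2.
/ɣ/ — fricative, sonority 3.
/r/ — liquid, sonority 5.
/θ/ — fricative, sonority 3.
/r/→/ts/: change -3.
/ts/→/ɣ/: change +1.
/ɣ/→/r/: change +2.
/r/→/θ/: change -2.
Minimum = -3.

-3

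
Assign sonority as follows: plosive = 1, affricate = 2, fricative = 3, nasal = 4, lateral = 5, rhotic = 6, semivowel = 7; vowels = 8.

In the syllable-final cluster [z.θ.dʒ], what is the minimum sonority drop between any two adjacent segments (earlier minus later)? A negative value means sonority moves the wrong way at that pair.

0

/z/ — fricative, sonority 3.
/θ/ — fricative, sonority 3.
/dʒ/ — affricate, sonority 2.
/z/→/θ/: change +0.
/θ/→/dʒ/: change +1.
Minimum = 0.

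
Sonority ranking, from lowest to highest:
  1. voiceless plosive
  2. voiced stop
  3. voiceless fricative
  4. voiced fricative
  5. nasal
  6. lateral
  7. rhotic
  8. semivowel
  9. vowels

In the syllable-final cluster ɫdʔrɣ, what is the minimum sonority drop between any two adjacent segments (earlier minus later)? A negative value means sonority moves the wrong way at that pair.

-6

/ɫ/ — lateral, sonority 6.
/d/ — voiced stop, sonority 2.
/ʔ/ — voiceless plosive, sonority 1.
/r/ — rhotic, sonority 7.
/ɣ/ — voiced fricative, sonority 4.
/ɫ/→/d/: change +4.
/d/→/ʔ/: change +1.
/ʔ/→/r/: change -6.
/r/→/ɣ/: change +3.
Minimum = -6.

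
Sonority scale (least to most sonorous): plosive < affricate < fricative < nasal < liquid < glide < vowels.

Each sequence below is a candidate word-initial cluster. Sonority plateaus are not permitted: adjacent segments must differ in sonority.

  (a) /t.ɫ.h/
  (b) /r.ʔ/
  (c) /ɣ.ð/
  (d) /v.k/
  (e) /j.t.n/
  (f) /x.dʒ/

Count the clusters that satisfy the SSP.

0

(a) 1-5-3 → violates
(b) 5-1 → violates
(c) 3-3 → violates
(d) 3-1 → violates
(e) 6-1-4 → violates
(f) 3-2 → violates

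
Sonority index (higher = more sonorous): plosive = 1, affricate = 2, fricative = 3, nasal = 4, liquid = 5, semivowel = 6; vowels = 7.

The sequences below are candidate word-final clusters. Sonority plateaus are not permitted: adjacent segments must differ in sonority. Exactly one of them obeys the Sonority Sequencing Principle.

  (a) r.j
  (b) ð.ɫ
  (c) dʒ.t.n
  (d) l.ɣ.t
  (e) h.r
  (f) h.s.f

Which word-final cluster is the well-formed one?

(a) sonority 5-6: ill-formed.
(b) sonority 3-5: ill-formed.
(c) sonority 2-1-4: ill-formed.
(d) sonority 5-3-1: well-formed.
(e) sonority 3-5: ill-formed.
(f) sonority 3-3-3: ill-formed.

d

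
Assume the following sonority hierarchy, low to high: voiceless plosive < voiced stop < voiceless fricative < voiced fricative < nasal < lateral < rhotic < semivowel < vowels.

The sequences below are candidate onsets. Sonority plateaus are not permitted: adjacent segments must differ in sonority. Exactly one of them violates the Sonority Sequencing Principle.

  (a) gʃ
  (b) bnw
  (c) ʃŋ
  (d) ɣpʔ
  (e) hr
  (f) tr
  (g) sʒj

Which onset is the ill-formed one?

(a) sonority 2-3: well-formed.
(b) sonority 2-5-8: well-formed.
(c) sonority 3-5: well-formed.
(d) sonority 4-1-1: ill-formed.
(e) sonority 3-7: well-formed.
(f) sonority 1-7: well-formed.
(g) sonority 3-4-8: well-formed.

d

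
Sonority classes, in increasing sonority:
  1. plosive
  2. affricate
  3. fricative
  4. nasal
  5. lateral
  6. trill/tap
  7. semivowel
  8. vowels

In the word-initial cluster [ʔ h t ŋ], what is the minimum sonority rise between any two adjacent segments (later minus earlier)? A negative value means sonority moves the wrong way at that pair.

/ʔ/: plosive = 1.
/h/: fricative = 3.
/t/: plosive = 1.
/ŋ/: nasal = 4.
/ʔ/→/h/: change +2.
/h/→/t/: change -2.
/t/→/ŋ/: change +3.
Minimum = -2.

-2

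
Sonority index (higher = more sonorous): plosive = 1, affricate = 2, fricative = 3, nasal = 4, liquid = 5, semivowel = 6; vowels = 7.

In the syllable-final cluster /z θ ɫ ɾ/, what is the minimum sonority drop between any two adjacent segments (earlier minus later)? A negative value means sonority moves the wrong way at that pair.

-2

/z/: fricative = 3.
/θ/: fricative = 3.
/ɫ/: liquid = 5.
/ɾ/: liquid = 5.
/z/→/θ/: change +0.
/θ/→/ɫ/: change -2.
/ɫ/→/ɾ/: change +0.
Minimum = -2.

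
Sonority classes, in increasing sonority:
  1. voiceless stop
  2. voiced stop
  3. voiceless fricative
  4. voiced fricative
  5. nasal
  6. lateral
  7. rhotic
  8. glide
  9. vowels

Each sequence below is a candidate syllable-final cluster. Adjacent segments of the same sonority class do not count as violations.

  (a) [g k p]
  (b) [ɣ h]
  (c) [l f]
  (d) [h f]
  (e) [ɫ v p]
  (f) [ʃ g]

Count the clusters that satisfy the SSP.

6

(a) sonority 2-1-1: well-formed.
(b) sonority 4-3: well-formed.
(c) sonority 6-3: well-formed.
(d) sonority 3-3: well-formed.
(e) sonority 6-4-1: well-formed.
(f) sonority 3-2: well-formed.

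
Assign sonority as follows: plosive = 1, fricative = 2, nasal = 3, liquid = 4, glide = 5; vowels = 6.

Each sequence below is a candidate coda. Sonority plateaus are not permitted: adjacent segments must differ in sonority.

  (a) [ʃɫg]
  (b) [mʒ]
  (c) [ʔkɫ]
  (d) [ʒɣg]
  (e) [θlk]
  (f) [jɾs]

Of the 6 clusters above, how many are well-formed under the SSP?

(a) [ʃɫg]: profile 2-4-1 — violates.
(b) [mʒ]: profile 3-2 — obeys.
(c) [ʔkɫ]: profile 1-1-4 — violates.
(d) [ʒɣg]: profile 2-2-1 — violates.
(e) [θlk]: profile 2-4-1 — violates.
(f) [jɾs]: profile 5-4-2 — obeys.

2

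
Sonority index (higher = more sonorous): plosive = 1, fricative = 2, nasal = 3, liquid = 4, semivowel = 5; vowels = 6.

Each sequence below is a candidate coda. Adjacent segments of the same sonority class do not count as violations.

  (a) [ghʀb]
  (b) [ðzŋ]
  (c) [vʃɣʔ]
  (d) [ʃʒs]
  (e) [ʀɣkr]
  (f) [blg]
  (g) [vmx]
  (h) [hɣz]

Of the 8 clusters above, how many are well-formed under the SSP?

3

(a) sonority 1-2-4-1: ill-formed.
(b) sonority 2-2-3: ill-formed.
(c) sonority 2-2-2-1: well-formed.
(d) sonority 2-2-2: well-formed.
(e) sonority 4-2-1-4: ill-formed.
(f) sonority 1-4-1: ill-formed.
(g) sonority 2-3-2: ill-formed.
(h) sonority 2-2-2: well-formed.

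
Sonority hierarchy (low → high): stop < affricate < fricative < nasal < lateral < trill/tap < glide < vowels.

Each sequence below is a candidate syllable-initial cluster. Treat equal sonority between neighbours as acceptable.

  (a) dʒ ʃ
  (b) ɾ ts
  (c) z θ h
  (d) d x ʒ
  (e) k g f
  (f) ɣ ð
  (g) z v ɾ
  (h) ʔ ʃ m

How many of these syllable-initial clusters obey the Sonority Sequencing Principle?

(a) sonority 2-3: well-formed.
(b) sonority 6-2: ill-formed.
(c) sonority 3-3-3: well-formed.
(d) sonority 1-3-3: well-formed.
(e) sonority 1-1-3: well-formed.
(f) sonority 3-3: well-formed.
(g) sonority 3-3-6: well-formed.
(h) sonority 1-3-4: well-formed.

7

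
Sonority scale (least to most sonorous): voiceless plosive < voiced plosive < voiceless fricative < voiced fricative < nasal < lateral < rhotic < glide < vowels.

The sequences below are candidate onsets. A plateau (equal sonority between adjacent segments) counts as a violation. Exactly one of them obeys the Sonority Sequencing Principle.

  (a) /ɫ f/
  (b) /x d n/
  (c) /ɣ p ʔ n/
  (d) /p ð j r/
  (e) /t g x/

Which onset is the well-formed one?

e

(a) /ɫ f/: profile 6-3 — violates.
(b) /x d n/: profile 3-2-5 — violates.
(c) /ɣ p ʔ n/: profile 4-1-1-5 — violates.
(d) /p ð j r/: profile 1-4-8-7 — violates.
(e) /t g x/: profile 1-2-3 — obeys.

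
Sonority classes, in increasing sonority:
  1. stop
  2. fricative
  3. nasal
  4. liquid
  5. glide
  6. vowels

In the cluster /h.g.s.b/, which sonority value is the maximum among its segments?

2

/h/ is a fricative (sonority 2).
/g/ is a stop (sonority 1).
/s/ is a fricative (sonority 2).
/b/ is a stop (sonority 1).
The maximum is 2.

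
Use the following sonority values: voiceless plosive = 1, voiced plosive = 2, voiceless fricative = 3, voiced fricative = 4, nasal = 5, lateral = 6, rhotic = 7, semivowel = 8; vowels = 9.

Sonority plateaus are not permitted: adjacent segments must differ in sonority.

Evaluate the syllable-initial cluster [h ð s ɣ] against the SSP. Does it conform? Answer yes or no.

no

/h/ is a voiceless fricative (sonority 3).
/ð/ is a voiced fricative (sonority 4).
/s/ is a voiceless fricative (sonority 3).
/ɣ/ is a voiced fricative (sonority 4).
The profile is 3-4-3-4. Between /ð/ (4) and /s/ (3) sonority does not rise, so the cluster violates the SSP.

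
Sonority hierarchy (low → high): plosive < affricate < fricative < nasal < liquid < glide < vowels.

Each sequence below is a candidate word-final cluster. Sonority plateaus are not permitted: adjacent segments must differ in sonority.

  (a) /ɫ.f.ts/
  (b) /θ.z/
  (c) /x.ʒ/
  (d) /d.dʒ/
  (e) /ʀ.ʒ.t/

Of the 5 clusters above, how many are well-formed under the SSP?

(a) sonority 5-3-2: well-formed.
(b) sonority 3-3: ill-formed.
(c) sonority 3-3: ill-formed.
(d) sonority 1-2: ill-formed.
(e) sonority 5-3-1: well-formed.

2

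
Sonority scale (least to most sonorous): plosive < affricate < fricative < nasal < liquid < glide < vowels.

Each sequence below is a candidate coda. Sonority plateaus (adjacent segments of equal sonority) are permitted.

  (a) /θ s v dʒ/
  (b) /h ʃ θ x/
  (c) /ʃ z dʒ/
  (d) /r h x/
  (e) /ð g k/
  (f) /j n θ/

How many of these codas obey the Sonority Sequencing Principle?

(a) /θ s v dʒ/: profile 3-3-3-2 — obeys.
(b) /h ʃ θ x/: profile 3-3-3-3 — obeys.
(c) /ʃ z dʒ/: profile 3-3-2 — obeys.
(d) /r h x/: profile 5-3-3 — obeys.
(e) /ð g k/: profile 3-1-1 — obeys.
(f) /j n θ/: profile 6-4-3 — obeys.

6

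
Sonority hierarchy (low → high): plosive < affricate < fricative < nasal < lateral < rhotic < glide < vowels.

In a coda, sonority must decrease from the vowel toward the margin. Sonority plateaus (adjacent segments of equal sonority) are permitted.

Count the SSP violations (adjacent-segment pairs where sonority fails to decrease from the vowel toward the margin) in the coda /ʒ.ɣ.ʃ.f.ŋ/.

/ʒ/ — fricative, sonority 3.
/ɣ/ — fricative, sonority 3.
/ʃ/ — fricative, sonority 3.
/f/ — fricative, sonority 3.
/ŋ/ — nasal, sonority 4.
/ʒ/→/ɣ/: 3→3 (plateau, allowed) — ok.
/ɣ/→/ʃ/: 3→3 (plateau, allowed) — ok.
/ʃ/→/f/: 3→3 (plateau, allowed) — ok.
/f/→/ŋ/: 3→4 (does not fall) — violation.

1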